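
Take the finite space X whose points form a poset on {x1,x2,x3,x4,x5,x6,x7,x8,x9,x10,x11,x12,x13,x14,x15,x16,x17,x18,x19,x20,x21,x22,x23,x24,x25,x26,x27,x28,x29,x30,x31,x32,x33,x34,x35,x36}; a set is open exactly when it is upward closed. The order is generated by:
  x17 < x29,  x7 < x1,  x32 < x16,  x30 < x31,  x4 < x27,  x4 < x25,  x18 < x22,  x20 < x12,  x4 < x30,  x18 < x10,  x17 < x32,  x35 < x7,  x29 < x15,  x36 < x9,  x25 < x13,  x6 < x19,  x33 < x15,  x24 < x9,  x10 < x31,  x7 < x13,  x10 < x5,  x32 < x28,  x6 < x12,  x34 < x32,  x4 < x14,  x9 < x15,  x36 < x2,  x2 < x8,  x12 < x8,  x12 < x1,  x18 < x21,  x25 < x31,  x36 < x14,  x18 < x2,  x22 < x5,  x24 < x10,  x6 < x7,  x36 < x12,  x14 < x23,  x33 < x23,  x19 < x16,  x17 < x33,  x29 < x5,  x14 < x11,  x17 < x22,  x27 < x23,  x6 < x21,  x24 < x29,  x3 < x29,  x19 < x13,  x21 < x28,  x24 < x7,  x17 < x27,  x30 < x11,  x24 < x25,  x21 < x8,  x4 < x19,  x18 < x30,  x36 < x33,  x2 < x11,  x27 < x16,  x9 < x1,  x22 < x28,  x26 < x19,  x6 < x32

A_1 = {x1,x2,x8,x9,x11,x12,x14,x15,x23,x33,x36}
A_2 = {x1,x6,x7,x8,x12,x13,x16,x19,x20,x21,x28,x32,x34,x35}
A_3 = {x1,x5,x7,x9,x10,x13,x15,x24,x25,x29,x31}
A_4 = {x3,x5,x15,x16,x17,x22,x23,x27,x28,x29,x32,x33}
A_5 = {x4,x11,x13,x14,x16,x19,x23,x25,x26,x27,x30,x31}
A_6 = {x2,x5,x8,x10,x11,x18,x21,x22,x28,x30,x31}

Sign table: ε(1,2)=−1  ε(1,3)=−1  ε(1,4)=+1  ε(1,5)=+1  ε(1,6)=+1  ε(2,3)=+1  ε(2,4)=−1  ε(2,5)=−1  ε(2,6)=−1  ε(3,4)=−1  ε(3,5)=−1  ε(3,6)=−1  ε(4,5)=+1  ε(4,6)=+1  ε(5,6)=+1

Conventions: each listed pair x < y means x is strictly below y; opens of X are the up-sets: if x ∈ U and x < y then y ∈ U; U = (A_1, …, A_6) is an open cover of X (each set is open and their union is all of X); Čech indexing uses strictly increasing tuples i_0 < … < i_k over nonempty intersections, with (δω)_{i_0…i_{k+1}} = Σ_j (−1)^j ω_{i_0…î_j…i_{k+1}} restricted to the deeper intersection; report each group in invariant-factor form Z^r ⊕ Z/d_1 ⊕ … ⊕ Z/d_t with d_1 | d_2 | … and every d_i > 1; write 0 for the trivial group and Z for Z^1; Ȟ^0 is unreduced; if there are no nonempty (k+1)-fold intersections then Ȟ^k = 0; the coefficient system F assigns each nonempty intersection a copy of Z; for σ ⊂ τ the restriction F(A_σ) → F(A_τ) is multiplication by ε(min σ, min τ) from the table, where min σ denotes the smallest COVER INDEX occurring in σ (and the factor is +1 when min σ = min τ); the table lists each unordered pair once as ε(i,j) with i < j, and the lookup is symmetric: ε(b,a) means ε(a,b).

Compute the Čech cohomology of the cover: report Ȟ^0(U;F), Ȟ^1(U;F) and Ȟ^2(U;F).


cover nerve:
  A12={x1,x8,x12} A13={x1,x9,x15} A14={x15,x23,x33} A15={x11,x14,x23} A16={x2,x8,x11} A23={x1,x7,x13} A24={x16,x28,x32} A25={x13,x16,x19} A26={x8,x21,x28} A34={x5,x15,x29} A35={x13,x25,x31} A36={x5,x10,x31} A45={x16,x23,x27} A46={x5,x22,x28} A56={x11,x30,x31}
  A123={x1} A126={x8} A134={x15} A145={x23} A156={x11} A235={x13} A245={x16} A246={x28} A346={x5} A356={x31}
C dims 6,15,10; δ0: rk 5, SNF 1^5; δ1: rk 10, SNF 1^9·2
Ȟ^0: (6−5)−0=1 ⇒ Z
Ȟ^1: (15−10)−5=0 ⇒ 0
Ȟ^2: (10−0)−10=0 plus torsion [2] ⇒ Z/2

Ȟ^0 = Z,  Ȟ^1 = 0,  Ȟ^2 = Z/2


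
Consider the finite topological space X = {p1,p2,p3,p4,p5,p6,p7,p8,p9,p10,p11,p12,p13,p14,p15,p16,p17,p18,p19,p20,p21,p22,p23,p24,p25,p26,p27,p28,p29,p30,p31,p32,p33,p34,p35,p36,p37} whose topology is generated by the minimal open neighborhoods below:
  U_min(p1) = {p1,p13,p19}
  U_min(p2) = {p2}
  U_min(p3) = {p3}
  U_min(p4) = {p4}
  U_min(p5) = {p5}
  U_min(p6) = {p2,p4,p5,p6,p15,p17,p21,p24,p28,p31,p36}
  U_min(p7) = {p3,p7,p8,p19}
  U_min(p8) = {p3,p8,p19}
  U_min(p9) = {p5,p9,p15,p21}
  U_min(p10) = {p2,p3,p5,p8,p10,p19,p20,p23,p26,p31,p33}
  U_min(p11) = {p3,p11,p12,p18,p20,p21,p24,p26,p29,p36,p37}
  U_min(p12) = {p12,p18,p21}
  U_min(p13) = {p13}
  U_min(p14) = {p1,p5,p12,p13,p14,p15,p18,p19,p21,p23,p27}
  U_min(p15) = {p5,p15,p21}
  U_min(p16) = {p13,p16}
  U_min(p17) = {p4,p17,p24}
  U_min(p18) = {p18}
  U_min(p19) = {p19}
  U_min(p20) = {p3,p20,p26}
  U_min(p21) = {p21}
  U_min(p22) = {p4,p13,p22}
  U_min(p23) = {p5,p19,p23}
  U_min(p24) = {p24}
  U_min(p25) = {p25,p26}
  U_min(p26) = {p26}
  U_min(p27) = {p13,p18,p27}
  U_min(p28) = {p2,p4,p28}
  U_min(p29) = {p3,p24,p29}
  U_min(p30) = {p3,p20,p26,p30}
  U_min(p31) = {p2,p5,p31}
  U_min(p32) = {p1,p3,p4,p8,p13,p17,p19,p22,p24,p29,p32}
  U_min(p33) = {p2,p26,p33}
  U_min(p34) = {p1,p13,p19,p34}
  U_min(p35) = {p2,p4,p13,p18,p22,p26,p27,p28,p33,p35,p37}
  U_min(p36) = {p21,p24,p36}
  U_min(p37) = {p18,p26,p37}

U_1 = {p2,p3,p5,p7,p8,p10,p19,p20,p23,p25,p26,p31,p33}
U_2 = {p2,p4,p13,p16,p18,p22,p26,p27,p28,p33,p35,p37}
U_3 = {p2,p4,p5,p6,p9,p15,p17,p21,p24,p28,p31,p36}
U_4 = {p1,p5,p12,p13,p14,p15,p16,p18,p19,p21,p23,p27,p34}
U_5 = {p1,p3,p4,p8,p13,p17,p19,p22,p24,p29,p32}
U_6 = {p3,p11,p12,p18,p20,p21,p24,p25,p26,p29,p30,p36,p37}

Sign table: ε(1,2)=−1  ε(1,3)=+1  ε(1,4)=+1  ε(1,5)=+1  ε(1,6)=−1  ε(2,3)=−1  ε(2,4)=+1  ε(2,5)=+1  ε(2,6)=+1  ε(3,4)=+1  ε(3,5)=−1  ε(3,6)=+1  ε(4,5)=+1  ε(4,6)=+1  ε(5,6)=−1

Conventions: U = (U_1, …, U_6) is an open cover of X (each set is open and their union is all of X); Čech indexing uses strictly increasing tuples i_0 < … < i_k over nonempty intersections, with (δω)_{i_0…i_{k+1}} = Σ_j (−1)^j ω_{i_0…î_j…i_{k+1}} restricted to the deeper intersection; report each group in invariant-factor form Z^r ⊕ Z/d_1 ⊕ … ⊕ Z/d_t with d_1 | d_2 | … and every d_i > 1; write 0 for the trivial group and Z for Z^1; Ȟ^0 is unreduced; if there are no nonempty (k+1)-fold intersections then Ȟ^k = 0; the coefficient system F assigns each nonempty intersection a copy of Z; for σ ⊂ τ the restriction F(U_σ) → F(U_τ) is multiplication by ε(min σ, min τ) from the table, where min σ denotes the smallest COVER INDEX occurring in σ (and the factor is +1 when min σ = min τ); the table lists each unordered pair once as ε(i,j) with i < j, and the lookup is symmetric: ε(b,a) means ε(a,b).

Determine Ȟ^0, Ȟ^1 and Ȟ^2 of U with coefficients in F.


nerve of the cover:
  U12={p2,p26,p33} U13={p2,p5,p31} U14={p5,p19,p23} U15={p3,p8,p19} U16={p3,p20,p25,p26} U23={p2,p4,p28} U24={p13,p16,p18,p27} U25={p4,p13,p22} U26={p18,p26,p37} U34={p5,p15,p21} U35={p4,p17,p24} U36={p21,p24,p36} U45={p1,p13,p19} U46={p12,p18,p21} U56={p3,p24,p29}
  U123={p2} U126={p26} U134={p5} U145={p19} U156={p3} U235={p4} U245={p13} U246={p18} U346={p21} U356={p24}
C dims 6,15,10; δ0: rk 6, SNF 1^5·2; δ1: rk 9, SNF 1^9
Ȟ^0 = (6 − 6) − 0 = 0, so Ȟ^0 ≅ 0
Ȟ^1 = (15 − 9) − 6 = 0 plus torsion [2], so Ȟ^1 ≅ Z/2
Ȟ^2 = (10 − 0) − 9 = 1, so Ȟ^2 ≅ Z

Ȟ^0 ≅ 0; Ȟ^1 ≅ Z/2; Ȟ^2 ≅ Z


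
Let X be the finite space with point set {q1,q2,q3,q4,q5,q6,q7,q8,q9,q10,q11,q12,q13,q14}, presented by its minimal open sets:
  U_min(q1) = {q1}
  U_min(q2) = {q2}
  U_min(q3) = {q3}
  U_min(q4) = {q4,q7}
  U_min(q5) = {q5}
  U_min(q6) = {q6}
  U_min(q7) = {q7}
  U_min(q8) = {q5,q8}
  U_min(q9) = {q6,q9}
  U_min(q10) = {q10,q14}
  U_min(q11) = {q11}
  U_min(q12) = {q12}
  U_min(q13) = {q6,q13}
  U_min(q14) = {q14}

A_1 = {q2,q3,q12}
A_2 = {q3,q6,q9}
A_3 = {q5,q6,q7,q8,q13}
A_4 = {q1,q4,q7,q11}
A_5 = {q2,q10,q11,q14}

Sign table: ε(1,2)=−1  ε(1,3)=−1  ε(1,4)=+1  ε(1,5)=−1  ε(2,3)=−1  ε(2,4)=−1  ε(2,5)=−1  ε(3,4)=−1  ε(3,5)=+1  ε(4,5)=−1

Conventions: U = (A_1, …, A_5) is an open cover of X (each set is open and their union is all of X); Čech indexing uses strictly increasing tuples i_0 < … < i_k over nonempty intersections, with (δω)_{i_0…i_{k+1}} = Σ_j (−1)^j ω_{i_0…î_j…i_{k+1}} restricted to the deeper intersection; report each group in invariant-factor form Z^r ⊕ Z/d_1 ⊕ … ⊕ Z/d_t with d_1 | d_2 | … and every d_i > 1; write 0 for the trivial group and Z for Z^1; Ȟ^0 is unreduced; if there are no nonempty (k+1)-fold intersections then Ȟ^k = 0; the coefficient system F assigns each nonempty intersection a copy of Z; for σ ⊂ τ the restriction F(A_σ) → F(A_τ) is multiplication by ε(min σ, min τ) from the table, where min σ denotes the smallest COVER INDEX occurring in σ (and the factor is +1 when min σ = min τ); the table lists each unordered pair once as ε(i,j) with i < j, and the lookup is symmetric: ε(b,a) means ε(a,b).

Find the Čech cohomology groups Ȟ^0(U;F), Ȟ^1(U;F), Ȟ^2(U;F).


Ȟ^0 ≅ 0, Ȟ^1 ≅ Z/2 and Ȟ^2 ≅ 0

nerve simplices:
  A12={q3} A15={q2} A23={q6} A34={q7} A45={q11}
C dims 5,5; δ0: rk 5, SNF 1^4·2
degree 0: 5−5−0 = 0 → Ȟ^0 ≅ 0
degree 1: 5−0−5 = 0 plus torsion [2] → Ȟ^1 ≅ Z/2
degree 2: 0−0−0 = 0 → Ȟ^2 ≅ 0


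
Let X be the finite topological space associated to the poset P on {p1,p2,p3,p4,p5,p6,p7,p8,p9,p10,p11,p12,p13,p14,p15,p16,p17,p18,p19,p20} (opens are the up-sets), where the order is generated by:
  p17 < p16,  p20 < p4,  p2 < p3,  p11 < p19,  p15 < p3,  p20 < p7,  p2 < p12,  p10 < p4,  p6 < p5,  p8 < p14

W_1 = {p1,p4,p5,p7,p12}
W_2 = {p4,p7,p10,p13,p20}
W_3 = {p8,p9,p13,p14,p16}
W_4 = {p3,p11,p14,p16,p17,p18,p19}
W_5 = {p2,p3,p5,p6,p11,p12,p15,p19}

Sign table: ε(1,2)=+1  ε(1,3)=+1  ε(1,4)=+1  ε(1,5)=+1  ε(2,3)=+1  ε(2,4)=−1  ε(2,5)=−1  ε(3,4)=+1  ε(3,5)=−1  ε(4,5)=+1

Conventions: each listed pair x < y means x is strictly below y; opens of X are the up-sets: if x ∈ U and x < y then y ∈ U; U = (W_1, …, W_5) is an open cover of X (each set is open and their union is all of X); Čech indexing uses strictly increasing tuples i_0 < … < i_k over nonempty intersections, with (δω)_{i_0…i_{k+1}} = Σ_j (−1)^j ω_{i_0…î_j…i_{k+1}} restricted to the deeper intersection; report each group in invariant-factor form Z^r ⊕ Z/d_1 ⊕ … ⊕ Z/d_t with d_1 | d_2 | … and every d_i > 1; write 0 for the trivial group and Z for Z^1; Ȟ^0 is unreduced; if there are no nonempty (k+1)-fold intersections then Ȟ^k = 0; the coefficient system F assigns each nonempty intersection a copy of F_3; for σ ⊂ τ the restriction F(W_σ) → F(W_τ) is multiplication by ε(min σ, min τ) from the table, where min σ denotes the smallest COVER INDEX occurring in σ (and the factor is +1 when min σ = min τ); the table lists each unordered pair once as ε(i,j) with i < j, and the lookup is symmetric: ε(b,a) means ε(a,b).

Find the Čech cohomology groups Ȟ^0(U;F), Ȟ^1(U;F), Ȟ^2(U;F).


Ȟ^0 = Z/3, Ȟ^1 = Z/3, Ȟ^2 = 0

intersection data:
  W12={p4,p7} W15={p5,p12} W23={p13} W34={p14,p16} W45={p3,p11,p19}
C dims 5,5; δ0: rk_F3 4
Ȟ^0 = (5 − 4) − 0 = 1, so Ȟ^0 ≅ Z/3
Ȟ^1 = (5 − 0) − 4 = 1, so Ȟ^1 ≅ Z/3
Ȟ^2 = (0 − 0) − 0 = 0, so Ȟ^2 ≅ 0


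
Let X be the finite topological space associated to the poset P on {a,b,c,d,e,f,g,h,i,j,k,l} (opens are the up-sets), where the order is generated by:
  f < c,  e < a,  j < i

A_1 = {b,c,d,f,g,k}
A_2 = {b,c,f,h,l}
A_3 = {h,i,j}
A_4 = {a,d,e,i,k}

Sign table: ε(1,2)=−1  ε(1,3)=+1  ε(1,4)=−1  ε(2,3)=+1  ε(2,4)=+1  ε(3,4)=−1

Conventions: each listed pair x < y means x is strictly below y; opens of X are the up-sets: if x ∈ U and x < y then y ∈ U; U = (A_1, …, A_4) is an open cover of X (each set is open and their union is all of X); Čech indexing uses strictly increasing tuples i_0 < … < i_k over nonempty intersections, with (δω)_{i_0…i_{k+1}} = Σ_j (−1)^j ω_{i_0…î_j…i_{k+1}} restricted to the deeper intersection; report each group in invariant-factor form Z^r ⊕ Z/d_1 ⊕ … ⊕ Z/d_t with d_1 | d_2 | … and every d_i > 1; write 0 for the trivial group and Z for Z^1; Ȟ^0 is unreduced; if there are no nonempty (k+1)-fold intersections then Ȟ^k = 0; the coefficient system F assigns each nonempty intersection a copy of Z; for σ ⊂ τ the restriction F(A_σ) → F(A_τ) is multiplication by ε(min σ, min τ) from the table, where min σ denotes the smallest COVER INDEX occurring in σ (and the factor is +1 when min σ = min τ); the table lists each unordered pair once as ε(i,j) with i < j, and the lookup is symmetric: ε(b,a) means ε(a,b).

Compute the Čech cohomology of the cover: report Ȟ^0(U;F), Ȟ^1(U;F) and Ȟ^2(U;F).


cover nerve:
  A12={b,c,f} A14={d,k} A23={h} A34={i}
C dims 4,4; δ0: rk 4, SNF 1^3·2
Ȟ^0: (4−4)−0=0 ⇒ 0
Ȟ^1: (4−0)−4=0 plus torsion [2] ⇒ Z/2
Ȟ^2: (0−0)−0=0 ⇒ 0

Ȟ^0 = 0,  Ȟ^1 = Z/2,  Ȟ^2 = 0


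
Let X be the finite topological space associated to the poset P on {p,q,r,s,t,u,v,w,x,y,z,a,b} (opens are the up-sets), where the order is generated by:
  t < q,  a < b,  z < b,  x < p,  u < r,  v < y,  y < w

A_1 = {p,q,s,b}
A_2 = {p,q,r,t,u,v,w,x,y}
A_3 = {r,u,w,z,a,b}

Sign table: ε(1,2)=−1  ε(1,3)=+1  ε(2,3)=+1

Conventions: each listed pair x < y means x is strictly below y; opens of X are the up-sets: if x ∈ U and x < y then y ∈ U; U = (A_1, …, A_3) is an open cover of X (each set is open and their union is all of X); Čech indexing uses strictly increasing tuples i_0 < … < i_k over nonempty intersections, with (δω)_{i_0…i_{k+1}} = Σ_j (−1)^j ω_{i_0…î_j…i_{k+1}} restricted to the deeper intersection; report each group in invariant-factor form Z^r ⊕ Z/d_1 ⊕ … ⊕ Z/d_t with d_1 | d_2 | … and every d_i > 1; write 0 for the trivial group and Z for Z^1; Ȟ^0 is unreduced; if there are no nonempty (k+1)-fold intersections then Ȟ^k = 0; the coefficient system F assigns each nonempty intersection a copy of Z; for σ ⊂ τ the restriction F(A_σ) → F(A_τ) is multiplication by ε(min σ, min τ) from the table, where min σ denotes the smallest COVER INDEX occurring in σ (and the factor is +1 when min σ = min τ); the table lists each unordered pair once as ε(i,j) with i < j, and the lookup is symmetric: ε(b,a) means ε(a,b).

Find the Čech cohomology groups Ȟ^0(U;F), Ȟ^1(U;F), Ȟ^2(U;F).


nonempty intersections:
  A12={p,q} A13={b} A23={r,u,w}
C dims 3,3; δ0: rk 3, SNF 1^2·2
Ȟ^0: (3−3)−0=0 ⇒ 0
Ȟ^1: (3−0)−3=0 plus torsion [2] ⇒ Z/2
Ȟ^2: (0−0)−0=0 ⇒ 0

Ȟ^0 = 0; Ȟ^1 = Z/2; Ȟ^2 = 0


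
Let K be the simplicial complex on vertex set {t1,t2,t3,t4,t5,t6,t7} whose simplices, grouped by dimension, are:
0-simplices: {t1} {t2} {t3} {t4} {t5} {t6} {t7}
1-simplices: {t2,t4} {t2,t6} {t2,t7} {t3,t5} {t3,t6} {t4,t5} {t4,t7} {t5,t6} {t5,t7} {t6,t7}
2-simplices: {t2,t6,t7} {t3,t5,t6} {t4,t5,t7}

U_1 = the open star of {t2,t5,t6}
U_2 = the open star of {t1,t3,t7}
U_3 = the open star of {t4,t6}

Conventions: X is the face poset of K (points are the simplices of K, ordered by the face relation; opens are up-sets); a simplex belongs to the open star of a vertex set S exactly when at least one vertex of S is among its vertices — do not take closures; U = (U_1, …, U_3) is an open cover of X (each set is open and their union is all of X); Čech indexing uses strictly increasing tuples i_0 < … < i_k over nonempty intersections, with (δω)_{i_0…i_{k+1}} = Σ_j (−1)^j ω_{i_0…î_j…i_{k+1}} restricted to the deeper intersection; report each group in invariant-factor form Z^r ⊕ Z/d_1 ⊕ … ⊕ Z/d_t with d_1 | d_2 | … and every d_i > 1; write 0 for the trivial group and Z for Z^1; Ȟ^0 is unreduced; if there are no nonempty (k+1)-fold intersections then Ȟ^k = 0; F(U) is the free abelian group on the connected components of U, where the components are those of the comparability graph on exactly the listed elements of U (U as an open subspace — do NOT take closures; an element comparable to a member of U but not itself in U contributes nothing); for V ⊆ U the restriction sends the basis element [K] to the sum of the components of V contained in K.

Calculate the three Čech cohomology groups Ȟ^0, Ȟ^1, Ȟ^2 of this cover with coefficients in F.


cover nerve:
  U1={{t2},{t5},{t6},{t2,t4},{t2,t6},{t2,t7},{t3,t5},{t3,t6},{t4,t5},{t5,t6},{t5,t7},{t6,t7},{t2,t6,t7},{t3,t5,t6},{t4,t5,t7}} U2={{t1},{t3},{t7},{t2,t7},{t3,t5},{t3,t6},{t4,t7},{t5,t7},{t6,t7},{t2,t6,t7},{t3,t5,t6},{t4,t5,t7}} U3={{t4},{t6},{t2,t4},{t2,t6},{t3,t6},{t4,t5},{t4,t7},{t5,t6},{t6,t7},{t2,t6,t7},{t3,t5,t6},{t4,t5,t7}}
  U12={{t2,t7},{t3,t5},{t3,t6},{t5,t7},{t6,t7},{t2,t6,t7},{t3,t5,t6},{t4,t5,t7}} U13={{t6},{t2,t4},{t2,t6},{t3,t6},{t4,t5},{t5,t6},{t6,t7},{t2,t6,t7},{t3,t5,t6},{t4,t5,t7}} U23={{t3,t6},{t4,t7},{t6,t7},{t2,t6,t7},{t3,t5,t6},{t4,t5,t7}}
  U123={{t3,t6},{t6,t7},{t2,t6,t7},{t3,t5,t6},{t4,t5,t7}}
components per intersection:
  U1: {{t2},{t5},{t6},{t2,t4},{t2,t6},{t2,t7},{t3,t5},{t3,t6},{t4,t5},{t5,t6},{t5,t7},{t6,t7},{t2,t6,t7},{t3,t5,t6},{t4,t5,t7}}
  U2: {{t1}} {{t3},{t3,t5},{t3,t6},{t3,t5,t6}} {{t7},{t2,t7},{t4,t7},{t5,t7},{t6,t7},{t2,t6,t7},{t4,t5,t7}}
  U3: {{t4},{t2,t4},{t4,t5},{t4,t7},{t4,t5,t7}} {{t6},{t2,t6},{t3,t6},{t5,t6},{t6,t7},{t2,t6,t7},{t3,t5,t6}}
  U12: {{t2,t7},{t6,t7},{t2,t6,t7}} {{t3,t5},{t3,t6},{t3,t5,t6}} {{t5,t7},{t4,t5,t7}}
  U13: {{t6},{t2,t6},{t3,t6},{t5,t6},{t6,t7},{t2,t6,t7},{t3,t5,t6}} {{t2,t4}} {{t4,t5},{t4,t5,t7}}
  U23: {{t3,t6},{t3,t5,t6}} {{t4,t7},{t4,t5,t7}} {{t6,t7},{t2,t6,t7}}
  U123: {{t3,t6},{t3,t5,t6}} {{t6,t7},{t2,t6,t7}} {{t4,t5,t7}}
C dims 6,9,3; δ0: rk 4, SNF 1^4; δ1: rk 3, SNF 1^3
Ȟ^0: (6−4)−0=2 ⇒ Z^2
Ȟ^1: (9−3)−4=2 ⇒ Z^2
Ȟ^2: (3−0)−3=0 ⇒ 0

Ȟ^0 ≅ Z^2, Ȟ^1 ≅ Z^2, Ȟ^2 ≅ 0


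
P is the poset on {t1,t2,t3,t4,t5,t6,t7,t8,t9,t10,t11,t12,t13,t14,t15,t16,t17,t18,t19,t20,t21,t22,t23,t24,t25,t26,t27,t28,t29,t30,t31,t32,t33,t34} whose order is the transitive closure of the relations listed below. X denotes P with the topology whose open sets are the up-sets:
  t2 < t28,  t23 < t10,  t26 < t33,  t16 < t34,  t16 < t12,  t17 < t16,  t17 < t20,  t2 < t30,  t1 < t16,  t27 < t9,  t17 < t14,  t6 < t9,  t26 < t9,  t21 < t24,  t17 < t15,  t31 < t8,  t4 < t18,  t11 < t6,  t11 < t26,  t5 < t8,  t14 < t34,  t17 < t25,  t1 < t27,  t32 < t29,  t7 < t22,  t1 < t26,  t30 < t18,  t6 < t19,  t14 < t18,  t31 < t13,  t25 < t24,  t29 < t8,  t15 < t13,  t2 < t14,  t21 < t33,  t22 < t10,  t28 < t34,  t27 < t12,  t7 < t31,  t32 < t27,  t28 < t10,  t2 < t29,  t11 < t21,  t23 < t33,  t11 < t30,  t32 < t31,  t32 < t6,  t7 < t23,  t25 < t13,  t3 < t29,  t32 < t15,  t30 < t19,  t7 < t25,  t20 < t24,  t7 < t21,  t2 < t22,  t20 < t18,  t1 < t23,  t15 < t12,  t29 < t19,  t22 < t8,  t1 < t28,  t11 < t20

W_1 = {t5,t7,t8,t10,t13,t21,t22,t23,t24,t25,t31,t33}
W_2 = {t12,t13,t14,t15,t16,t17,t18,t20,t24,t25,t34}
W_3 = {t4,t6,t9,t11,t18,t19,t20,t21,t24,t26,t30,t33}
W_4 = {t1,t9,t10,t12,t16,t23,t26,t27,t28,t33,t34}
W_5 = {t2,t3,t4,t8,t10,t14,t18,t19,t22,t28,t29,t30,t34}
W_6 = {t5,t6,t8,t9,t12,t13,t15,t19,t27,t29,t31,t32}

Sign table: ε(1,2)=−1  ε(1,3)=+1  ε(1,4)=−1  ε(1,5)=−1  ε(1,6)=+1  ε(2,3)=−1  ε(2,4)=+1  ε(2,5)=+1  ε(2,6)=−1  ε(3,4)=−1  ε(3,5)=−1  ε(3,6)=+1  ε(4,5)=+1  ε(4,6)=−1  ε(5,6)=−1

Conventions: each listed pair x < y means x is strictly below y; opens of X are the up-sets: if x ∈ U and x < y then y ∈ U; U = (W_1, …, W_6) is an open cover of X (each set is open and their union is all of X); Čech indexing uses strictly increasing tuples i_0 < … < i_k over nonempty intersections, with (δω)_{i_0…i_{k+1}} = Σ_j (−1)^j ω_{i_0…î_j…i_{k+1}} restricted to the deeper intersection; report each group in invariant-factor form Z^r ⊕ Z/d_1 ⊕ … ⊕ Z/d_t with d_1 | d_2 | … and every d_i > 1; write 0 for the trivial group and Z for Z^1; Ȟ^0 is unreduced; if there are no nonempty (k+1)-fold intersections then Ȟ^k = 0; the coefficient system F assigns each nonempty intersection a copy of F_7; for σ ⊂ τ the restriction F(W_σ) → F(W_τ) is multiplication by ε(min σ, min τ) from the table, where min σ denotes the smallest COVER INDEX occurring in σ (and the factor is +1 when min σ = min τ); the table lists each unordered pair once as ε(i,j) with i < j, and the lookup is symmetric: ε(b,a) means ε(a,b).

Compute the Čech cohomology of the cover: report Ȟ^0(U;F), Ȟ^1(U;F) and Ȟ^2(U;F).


nonempty overlaps:
  W12={t13,t24,t25} W13={t21,t24,t33} W14={t10,t23,t33} W15={t8,t10,t22} W16={t5,t8,t13,t31} W23={t18,t20,t24} W24={t12,t16,t34} W25={t14,t18,t34} W26={t12,t13,t15} W34={t9,t26,t33} W35={t4,t18,t19,t30} W36={t6,t9,t19} W45={t10,t28,t34} W46={t9,t12,t27} W56={t8,t19,t29}
  W123={t24} W126={t13} W134={t33} W145={t10} W156={t8} W235={t18} W245={t34} W246={t12} W346={t9} W356={t19}
C dims 6,15,10; δ0: rk_F7 5; δ1: rk_F7 10
degree 0: 6−5−0 = 1 → Ȟ^0 ≅ Z/7
degree 1: 15−10−5 = 0 → Ȟ^1 ≅ 0
degree 2: 10−0−10 = 0 → Ȟ^2 ≅ 0

Ȟ^0 ≅ Z/7; Ȟ^1 ≅ 0; Ȟ^2 ≅ 0


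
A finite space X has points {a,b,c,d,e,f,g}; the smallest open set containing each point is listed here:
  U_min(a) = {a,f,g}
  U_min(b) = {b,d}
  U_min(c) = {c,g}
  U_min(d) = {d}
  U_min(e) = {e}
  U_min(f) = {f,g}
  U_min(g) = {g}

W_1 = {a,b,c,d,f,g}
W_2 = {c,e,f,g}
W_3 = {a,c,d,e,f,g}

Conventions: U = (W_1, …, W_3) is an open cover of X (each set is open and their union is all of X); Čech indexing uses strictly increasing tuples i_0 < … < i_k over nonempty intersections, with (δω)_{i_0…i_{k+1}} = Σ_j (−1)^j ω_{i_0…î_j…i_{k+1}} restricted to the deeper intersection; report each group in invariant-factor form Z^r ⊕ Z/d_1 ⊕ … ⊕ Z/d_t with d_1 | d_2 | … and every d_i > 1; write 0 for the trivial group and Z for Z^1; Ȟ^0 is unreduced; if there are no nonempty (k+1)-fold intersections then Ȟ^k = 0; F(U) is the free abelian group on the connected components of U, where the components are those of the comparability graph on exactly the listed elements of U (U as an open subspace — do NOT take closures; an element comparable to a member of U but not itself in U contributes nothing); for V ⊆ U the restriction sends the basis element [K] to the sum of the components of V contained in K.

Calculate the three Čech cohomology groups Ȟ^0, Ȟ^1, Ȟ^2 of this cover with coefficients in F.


Ȟ^0 = Z^3,  Ȟ^1 = 0,  Ȟ^2 = 0

nonempty intersections:
  W12={c,f,g} W13={a,c,d,f,g} W23={c,e,f,g}
  W123={c,f,g}
components per intersection:
  W1: {a,c,f,g} {b,d}
  W2: {c,f,g} {e}
  W3: {a,c,f,g} {d} {e}
  W12: {c,f,g}
  W13: {a,c,f,g} {d}
  W23: {c,f,g} {e}
  W123: {c,f,g}
C dims 7,5,1; δ0: rk 4, SNF 1^4; δ1: rk 1, SNF 1^1
Ȟ^0: (7−4)−0=3 ⇒ Z^3
Ȟ^1: (5−1)−4=0 ⇒ 0
Ȟ^2: (1−0)−1=0 ⇒ 0


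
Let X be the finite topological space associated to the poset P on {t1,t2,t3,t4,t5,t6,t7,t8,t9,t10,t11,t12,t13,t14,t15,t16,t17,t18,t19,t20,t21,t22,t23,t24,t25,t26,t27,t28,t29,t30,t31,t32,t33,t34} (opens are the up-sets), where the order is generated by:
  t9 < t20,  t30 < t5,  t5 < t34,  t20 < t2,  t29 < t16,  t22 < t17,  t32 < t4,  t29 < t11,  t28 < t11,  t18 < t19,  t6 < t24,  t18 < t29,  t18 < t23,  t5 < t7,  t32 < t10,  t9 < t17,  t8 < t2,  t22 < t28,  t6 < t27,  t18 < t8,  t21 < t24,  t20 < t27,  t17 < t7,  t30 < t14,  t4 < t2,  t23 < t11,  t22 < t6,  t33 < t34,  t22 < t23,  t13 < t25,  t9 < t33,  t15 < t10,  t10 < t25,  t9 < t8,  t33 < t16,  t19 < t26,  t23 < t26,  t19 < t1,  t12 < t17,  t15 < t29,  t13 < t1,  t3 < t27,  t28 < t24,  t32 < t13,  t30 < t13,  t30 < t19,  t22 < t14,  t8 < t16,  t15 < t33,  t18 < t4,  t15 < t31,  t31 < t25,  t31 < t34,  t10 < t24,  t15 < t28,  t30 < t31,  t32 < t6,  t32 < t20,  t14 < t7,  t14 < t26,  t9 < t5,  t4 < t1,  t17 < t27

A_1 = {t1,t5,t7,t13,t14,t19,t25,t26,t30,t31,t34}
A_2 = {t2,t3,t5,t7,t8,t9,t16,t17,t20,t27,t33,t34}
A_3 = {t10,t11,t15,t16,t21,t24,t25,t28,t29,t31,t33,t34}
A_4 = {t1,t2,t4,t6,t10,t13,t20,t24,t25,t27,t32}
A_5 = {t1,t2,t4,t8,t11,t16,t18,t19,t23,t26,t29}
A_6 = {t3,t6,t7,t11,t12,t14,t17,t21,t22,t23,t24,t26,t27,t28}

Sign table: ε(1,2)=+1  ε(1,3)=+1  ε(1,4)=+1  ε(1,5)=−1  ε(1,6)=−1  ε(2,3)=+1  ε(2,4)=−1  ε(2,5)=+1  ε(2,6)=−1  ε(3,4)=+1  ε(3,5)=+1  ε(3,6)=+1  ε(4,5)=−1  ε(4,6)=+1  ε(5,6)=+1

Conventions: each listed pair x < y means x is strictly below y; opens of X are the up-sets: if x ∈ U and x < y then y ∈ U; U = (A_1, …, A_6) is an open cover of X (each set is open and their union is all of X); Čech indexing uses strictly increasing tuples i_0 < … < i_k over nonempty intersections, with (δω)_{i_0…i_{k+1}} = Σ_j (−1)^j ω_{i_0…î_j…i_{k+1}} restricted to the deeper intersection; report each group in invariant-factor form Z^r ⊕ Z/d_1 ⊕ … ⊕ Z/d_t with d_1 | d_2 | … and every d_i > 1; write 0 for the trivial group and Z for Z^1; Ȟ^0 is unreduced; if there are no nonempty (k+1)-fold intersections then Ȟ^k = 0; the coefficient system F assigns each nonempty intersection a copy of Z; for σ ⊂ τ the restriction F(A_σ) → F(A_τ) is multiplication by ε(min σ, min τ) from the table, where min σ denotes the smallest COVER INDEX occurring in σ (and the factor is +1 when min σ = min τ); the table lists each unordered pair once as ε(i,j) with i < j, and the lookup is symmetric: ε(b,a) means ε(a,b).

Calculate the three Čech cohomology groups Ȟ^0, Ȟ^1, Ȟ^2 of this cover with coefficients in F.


intersection data:
  A12={t5,t7,t34} A13={t25,t31,t34} A14={t1,t13,t25} A15={t1,t19,t26} A16={t7,t14,t26} A23={t16,t33,t34} A24={t2,t20,t27} A25={t2,t8,t16} A26={t3,t7,t17,t27} A34={t10,t24,t25} A35={t11,t16,t29} A36={t11,t21,t24,t28} A45={t1,t2,t4} A46={t6,t24,t27} A56={t11,t23,t26}
  A123={t34} A126={t7} A134={t25} A145={t1} A156={t26} A235={t16} A245={t2} A246={t27} A346={t24} A356={t11}
C dims 6,15,10; δ0: rk 6, SNF 1^5·2; δ1: rk 9, SNF 1^9
Ȟ^0 = (6 − 6) − 0 = 0, so Ȟ^0 ≅ 0
Ȟ^1 = (15 − 9) − 6 = 0 plus torsion [2], so Ȟ^1 ≅ Z/2
Ȟ^2 = (10 − 0) − 9 = 1, so Ȟ^2 ≅ Z

Ȟ^0 ≅ 0, Ȟ^1 ≅ Z/2, Ȟ^2 ≅ Z


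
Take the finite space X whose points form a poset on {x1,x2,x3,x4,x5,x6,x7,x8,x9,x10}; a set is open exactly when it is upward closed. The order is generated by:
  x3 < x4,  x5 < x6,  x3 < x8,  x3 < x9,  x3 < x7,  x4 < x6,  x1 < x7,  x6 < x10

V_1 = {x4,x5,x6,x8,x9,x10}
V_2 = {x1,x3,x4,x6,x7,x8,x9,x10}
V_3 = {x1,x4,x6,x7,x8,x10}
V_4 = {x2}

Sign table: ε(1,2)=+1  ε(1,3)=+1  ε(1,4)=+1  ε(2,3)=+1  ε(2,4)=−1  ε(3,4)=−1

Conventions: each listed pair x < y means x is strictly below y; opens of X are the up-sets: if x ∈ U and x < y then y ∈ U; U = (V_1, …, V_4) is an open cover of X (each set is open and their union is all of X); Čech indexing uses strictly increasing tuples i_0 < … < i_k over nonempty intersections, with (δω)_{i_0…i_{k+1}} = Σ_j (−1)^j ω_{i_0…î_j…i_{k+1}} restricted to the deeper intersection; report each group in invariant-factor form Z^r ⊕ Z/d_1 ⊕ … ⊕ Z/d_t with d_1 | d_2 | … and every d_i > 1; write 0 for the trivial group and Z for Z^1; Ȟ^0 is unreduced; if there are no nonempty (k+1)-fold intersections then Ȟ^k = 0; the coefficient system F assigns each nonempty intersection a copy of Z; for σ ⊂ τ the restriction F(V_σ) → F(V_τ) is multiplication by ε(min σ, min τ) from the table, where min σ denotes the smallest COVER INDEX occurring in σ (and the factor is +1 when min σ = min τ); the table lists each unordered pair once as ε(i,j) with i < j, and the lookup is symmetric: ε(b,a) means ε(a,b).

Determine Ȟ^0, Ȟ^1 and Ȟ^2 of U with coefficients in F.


Ȟ^0(U;F) ≅ Z^2, Ȟ^1(U;F) ≅ 0, Ȟ^2(U;F) ≅ 0

cover nerve:
  V12={x4,x6,x8,x9,x10} V13={x4,x6,x8,x10} V23={x1,x4,x6,x7,x8,x10}
  V123={x4,x6,x8,x10}
C dims 4,3,1; δ0: rk 2, SNF 1^2; δ1: rk 1, SNF 1^1
Ȟ^0: (4−2)−0=2 ⇒ Z^2
Ȟ^1: (3−1)−2=0 ⇒ 0
Ȟ^2: (1−0)−1=0 ⇒ 0


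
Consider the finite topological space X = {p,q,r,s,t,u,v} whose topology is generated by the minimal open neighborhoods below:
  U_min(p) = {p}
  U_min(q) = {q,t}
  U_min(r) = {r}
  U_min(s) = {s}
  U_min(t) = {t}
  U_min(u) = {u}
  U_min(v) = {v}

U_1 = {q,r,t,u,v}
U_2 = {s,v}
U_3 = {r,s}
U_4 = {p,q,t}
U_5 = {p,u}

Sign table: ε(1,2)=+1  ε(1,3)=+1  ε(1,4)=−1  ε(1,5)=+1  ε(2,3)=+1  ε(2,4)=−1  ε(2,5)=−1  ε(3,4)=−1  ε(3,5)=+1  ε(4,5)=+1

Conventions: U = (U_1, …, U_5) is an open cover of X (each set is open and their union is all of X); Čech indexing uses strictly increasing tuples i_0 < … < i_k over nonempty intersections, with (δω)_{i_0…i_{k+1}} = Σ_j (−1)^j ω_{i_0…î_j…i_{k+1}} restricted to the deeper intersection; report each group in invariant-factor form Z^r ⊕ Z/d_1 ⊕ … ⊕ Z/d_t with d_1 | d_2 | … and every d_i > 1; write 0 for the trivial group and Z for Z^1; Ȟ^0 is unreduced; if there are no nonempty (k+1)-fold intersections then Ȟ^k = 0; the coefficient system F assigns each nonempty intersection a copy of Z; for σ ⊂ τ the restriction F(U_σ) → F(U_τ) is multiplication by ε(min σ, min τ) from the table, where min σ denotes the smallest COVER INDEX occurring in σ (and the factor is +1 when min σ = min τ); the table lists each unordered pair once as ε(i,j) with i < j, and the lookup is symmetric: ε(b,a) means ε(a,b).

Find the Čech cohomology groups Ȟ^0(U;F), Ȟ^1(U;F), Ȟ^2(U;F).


cover nerve:
  U12={v} U13={r} U14={q,t} U15={u} U23={s} U45={p}
C dims 5,6; δ0: rk 5, SNF 1^4·2
Ȟ^0: (5−5)−0=0 ⇒ 0
Ȟ^1: (6−0)−5=1 plus torsion [2] ⇒ Z ⊕ Z/2
Ȟ^2: (0−0)−0=0 ⇒ 0

Ȟ^0 ≅ 0; Ȟ^1 ≅ Z ⊕ Z/2; Ȟ^2 ≅ 0


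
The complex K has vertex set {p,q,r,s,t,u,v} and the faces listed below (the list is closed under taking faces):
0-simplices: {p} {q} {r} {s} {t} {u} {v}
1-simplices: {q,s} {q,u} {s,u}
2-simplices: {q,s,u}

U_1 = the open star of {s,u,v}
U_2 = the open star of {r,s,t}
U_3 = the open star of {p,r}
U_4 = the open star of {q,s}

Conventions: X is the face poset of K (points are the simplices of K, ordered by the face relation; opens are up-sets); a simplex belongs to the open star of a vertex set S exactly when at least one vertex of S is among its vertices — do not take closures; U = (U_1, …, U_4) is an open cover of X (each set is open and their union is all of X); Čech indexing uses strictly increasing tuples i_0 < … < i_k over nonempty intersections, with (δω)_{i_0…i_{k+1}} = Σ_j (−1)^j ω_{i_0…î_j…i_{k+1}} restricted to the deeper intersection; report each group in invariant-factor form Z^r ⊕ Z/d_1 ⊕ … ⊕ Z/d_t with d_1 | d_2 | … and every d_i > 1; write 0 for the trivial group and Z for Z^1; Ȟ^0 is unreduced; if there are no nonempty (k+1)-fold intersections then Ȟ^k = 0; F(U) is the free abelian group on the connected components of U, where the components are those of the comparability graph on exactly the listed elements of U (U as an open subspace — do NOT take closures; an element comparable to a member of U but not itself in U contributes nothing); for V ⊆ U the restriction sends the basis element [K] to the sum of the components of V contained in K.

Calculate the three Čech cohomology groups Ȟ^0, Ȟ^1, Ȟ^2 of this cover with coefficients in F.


Ȟ^0 = Z^5, Ȟ^1 = 0 and Ȟ^2 = 0

nonempty intersections:
  U1={{s},{u},{v},{q,s},{q,u},{s,u},{q,s,u}} U2={{r},{s},{t},{q,s},{s,u},{q,s,u}} U3={{p},{r}} U4={{q},{s},{q,s},{q,u},{s,u},{q,s,u}}
  U12={{s},{q,s},{s,u},{q,s,u}} U14={{s},{q,s},{q,u},{s,u},{q,s,u}} U23={{r}} U24={{s},{q,s},{s,u},{q,s,u}}
  U124={{s},{q,s},{s,u},{q,s,u}}
components per intersection:
  U1: {{s},{u},{q,s},{q,u},{s,u},{q,s,u}} {{v}}
  U2: {{r}} {{s},{q,s},{s,u},{q,s,u}} {{t}}
  U3: {{p}} {{r}}
  U4: {{q},{s},{q,s},{q,u},{s,u},{q,s,u}}
  U12: {{s},{q,s},{s,u},{q,s,u}}
  U14: {{s},{q,s},{q,u},{s,u},{q,s,u}}
  U23: {{r}}
  U24: {{s},{q,s},{s,u},{q,s,u}}
  U124: {{s},{q,s},{s,u},{q,s,u}}
C dims 8,4,1; δ0: rk 3, SNF 1^3; δ1: rk 1, SNF 1^1
Ȟ^0: (8−3)−0=5 ⇒ Z^5
Ȟ^1: (4−1)−3=0 ⇒ 0
Ȟ^2: (1−0)−1=0 ⇒ 0


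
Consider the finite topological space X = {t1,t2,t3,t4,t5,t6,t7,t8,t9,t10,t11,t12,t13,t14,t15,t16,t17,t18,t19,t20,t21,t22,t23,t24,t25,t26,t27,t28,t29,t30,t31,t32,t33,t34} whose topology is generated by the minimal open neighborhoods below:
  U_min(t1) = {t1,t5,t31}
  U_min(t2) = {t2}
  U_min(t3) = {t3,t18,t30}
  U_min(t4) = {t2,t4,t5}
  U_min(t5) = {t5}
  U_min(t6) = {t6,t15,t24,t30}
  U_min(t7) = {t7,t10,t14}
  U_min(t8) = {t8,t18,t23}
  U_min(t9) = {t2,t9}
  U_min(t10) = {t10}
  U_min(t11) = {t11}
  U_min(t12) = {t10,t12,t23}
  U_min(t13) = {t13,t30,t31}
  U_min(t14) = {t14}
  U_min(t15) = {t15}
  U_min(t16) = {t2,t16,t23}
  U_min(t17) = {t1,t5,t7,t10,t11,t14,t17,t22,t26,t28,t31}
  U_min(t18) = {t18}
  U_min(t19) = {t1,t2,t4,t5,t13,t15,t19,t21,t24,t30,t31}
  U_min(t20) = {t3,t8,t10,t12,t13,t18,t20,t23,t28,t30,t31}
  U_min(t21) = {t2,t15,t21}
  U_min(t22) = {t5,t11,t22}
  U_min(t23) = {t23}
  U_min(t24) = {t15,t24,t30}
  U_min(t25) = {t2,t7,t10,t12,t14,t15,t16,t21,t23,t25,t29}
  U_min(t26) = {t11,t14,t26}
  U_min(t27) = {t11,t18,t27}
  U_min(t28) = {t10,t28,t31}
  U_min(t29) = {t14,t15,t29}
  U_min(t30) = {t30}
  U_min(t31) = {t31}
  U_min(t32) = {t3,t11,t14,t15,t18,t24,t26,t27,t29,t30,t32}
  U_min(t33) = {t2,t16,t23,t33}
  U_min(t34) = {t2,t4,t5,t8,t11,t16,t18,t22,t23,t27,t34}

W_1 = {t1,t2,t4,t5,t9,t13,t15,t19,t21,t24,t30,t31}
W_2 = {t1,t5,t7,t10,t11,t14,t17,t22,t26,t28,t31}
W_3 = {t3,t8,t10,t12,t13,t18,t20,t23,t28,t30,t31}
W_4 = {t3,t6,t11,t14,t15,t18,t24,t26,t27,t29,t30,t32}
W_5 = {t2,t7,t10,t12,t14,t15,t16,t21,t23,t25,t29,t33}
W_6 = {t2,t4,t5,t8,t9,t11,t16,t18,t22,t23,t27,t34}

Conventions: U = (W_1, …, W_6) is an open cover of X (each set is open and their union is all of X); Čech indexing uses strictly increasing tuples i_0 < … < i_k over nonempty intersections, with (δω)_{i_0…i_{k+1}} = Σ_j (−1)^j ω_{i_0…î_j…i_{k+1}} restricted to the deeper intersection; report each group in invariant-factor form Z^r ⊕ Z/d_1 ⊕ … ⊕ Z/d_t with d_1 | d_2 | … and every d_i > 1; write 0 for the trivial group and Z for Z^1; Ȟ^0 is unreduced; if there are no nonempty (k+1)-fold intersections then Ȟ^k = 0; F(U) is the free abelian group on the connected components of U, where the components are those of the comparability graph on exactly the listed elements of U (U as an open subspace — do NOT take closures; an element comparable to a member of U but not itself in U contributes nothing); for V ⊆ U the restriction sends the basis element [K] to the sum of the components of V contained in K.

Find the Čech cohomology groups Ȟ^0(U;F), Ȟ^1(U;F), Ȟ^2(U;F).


Ȟ^0(U;F) ≅ Z, Ȟ^1(U;F) ≅ 0 and Ȟ^2(U;F) ≅ Z/2

cover nerve:
  W12={t1,t5,t31} W13={t13,t30,t31} W14={t15,t24,t30} W15={t2,t15,t21} W16={t2,t4,t5,t9} W23={t10,t28,t31} W24={t11,t14,t26} W25={t7,t10,t14} W26={t5,t11,t22} W34={t3,t18,t30} W35={t10,t12,t23} W36={t8,t18,t23} W45={t14,t15,t29} W46={t11,t18,t27} W56={t2,t16,t23}
  W123={t31} W126={t5} W134={t30} W145={t15} W156={t2} W235={t10} W245={t14} W246={t11} W346={t18} W356={t23}
components per intersection:
  W1: {t1,t2,t4,t5,t9,t13,t15,t19,t21,t24,t30,t31}
  W2: {t1,t5,t7,t10,t11,t14,t17,t22,t26,t28,t31}
  W3: {t3,t8,t10,t12,t13,t18,t20,t23,t28,t30,t31}
  W4: {t3,t6,t11,t14,t15,t18,t24,t26,t27,t29,t30,t32}
  W5: {t2,t7,t10,t12,t14,t15,t16,t21,t23,t25,t29,t33}
  W6: {t2,t4,t5,t8,t9,t11,t16,t18,t22,t23,t27,t34}
  W12: {t1,t5,t31}
  W13: {t13,t30,t31}
  W14: {t15,t24,t30}
  W15: {t2,t15,t21}
  W16: {t2,t4,t5,t9}
  W23: {t10,t28,t31}
  W24: {t11,t14,t26}
  W25: {t7,t10,t14}
  W26: {t5,t11,t22}
  W34: {t3,t18,t30}
  W35: {t10,t12,t23}
  W36: {t8,t18,t23}
  W45: {t14,t15,t29}
  W46: {t11,t18,t27}
  W56: {t2,t16,t23}
  W123: {t31}
  W126: {t5}
  W134: {t30}
  W145: {t15}
  W156: {t2}
  W235: {t10}
  W245: {t14}
  W246: {t11}
  W346: {t18}
  W356: {t23}
C dims 6,15,10; δ0: rk 5, SNF 1^5; δ1: rk 10, SNF 1^9·2
Ȟ^0: (6−5)−0=1 ⇒ Z
Ȟ^1: (15−10)−5=0 ⇒ 0
Ȟ^2: (10−0)−10=0 plus torsion [2] ⇒ Z/2


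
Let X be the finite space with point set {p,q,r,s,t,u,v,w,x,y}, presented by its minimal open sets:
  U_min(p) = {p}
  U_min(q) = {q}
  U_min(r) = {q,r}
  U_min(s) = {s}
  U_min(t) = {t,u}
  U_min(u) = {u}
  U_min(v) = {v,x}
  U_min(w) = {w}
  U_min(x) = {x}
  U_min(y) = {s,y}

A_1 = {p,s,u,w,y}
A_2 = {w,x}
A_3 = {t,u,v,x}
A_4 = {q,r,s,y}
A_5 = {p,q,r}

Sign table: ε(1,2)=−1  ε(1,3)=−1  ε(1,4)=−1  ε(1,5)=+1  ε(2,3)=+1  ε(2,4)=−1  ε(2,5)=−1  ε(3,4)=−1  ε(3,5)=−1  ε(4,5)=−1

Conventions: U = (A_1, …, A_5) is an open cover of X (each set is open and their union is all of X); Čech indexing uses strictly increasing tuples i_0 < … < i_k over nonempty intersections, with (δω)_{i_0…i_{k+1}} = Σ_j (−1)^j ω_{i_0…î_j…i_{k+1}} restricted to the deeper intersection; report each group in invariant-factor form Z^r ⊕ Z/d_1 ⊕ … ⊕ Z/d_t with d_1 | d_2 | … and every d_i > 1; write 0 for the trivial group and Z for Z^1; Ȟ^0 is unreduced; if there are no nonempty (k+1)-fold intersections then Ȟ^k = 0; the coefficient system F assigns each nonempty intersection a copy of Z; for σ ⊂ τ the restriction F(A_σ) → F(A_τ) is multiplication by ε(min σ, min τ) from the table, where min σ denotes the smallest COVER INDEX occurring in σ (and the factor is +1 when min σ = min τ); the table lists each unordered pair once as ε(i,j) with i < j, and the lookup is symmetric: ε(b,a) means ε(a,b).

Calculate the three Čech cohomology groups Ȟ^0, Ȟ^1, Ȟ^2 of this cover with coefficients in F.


nonempty intersections:
  A12={w} A13={u} A14={s,y} A15={p} A23={x} A45={q,r}
C dims 5,6; δ0: rk 4, SNF 1^4
Ȟ^0: (5−4)−0=1 ⇒ Z
Ȟ^1: (6−0)−4=2 ⇒ Z^2
Ȟ^2: (0−0)−0=0 ⇒ 0

Ȟ^0 = Z,  Ȟ^1 = Z^2,  Ȟ^2 = 0


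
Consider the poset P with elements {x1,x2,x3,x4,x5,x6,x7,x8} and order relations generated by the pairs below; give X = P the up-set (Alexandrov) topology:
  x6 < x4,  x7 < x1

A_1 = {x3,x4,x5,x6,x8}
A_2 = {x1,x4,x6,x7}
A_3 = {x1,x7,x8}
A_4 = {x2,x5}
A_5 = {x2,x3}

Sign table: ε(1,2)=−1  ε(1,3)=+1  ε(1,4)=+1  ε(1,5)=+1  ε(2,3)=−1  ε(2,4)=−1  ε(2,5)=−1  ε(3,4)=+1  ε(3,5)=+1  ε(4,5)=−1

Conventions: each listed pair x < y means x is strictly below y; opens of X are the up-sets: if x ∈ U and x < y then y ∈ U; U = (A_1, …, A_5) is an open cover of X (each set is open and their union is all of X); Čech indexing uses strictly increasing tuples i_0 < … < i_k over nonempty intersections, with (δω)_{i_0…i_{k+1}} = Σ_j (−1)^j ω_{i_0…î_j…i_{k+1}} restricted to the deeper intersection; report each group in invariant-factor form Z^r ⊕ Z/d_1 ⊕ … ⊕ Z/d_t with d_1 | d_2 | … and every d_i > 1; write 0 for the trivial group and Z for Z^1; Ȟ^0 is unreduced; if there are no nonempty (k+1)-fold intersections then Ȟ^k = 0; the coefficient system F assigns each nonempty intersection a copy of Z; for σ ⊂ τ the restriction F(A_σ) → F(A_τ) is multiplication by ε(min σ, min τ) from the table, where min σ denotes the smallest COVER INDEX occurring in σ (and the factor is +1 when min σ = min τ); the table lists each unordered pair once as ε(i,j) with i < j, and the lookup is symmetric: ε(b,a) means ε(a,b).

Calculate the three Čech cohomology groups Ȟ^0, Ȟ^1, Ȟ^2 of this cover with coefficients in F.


Ȟ^0 = 0, Ȟ^1 = Z ⊕ Z/2 and Ȟ^2 = 0

nonempty overlaps:
  A12={x4,x6} A13={x8} A14={x5} A15={x3} A23={x1,x7} A45={x2}
C dims 5,6; δ0: rk 5, SNF 1^4·2
degree 0: 5−5−0 = 0 → Ȟ^0 ≅ 0
degree 1: 6−0−5 = 1 plus torsion [2] → Ȟ^1 ≅ Z ⊕ Z/2
degree 2: 0−0−0 = 0 → Ȟ^2 ≅ 0


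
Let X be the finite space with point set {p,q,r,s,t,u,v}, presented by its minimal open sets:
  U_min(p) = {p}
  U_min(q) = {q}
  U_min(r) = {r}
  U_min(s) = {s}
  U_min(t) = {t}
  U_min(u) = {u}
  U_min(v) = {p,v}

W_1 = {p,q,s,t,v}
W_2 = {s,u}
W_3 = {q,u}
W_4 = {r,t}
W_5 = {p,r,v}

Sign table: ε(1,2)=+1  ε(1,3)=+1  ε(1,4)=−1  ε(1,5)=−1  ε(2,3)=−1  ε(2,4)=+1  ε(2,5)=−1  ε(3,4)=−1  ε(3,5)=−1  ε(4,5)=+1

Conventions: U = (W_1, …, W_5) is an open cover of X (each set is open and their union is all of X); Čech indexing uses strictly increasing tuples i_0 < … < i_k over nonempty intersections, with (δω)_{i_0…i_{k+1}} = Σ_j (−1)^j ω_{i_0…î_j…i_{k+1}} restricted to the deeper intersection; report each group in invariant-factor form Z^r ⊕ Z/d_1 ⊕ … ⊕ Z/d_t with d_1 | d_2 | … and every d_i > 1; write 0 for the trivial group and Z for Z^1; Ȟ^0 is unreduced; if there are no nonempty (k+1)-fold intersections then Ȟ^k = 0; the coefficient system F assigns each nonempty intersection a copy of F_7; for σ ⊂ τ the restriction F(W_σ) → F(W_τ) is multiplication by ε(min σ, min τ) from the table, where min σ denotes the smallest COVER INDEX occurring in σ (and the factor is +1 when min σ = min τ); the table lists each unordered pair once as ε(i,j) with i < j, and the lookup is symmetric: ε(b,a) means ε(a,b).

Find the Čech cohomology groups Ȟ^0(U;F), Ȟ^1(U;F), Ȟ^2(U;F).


nonempty intersections:
  W12={s} W13={q} W14={t} W15={p,v} W23={u} W45={r}
C dims 5,6; δ0: rk_F7 5
Ȟ^0: (5−5)−0=0 ⇒ 0
Ȟ^1: (6−0)−5=1 ⇒ Z/7
Ȟ^2: (0−0)−0=0 ⇒ 0

Ȟ^0 ≅ 0,  Ȟ^1 ≅ Z/7,  Ȟ^2 ≅ 0
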